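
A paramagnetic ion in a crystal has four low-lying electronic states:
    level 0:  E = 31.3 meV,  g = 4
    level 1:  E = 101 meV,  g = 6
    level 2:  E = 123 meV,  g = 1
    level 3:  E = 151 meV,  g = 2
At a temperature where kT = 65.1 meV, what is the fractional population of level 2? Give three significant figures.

Eᵢ/kT = 0.48080, 1.5515, 1.8894, 2.3195.
Z = Σ gᵢe^(−Eᵢ/kT) = 4·e^(−0.48080) + 6·e^(−1.5515) + 1·e^(−1.8894) + 2·e^(−2.3195) = 2.4732 + 1.2716 + 0.15116 + 0.19665 = 4.0926.
P₂ = g₂ e^(−E₂/kT) / Z = 0.15116/4.0926 = 0.0369.

0.0369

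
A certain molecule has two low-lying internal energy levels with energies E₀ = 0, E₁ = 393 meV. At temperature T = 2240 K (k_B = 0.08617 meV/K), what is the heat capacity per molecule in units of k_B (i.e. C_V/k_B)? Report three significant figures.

k_BT = 0.08617 × 2240 K = 193.02 meV.
Eᵢ/kT = 0, 2.0361.
Z = Σ e^(−Eᵢ/kT) = e^(−0) + e^(−2.0361) = 1.0000 + 0.13054 = 1.1305.
⟨E⟩ = 45.380 meV, ⟨E²⟩ = 17834 meV².
C_V/k_B = (⟨E²⟩ − ⟨E⟩²)/(kT)² = (17834 − 2059.3)/37257 = 0.423.

0.423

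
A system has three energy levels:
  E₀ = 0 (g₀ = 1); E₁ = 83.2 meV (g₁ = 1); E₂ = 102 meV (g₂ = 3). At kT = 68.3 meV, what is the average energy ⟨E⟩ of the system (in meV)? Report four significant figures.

Eᵢ/kT = 0, 1.21816, 1.49341.
Z = Σ gᵢe^(−Eᵢ/kT) = 1·e^(−0) + 1·e^(−1.21816) + 3·e^(−1.49341) = 1.00000 + 0.295774 + 0.673816 = 1.96959.
⟨E⟩ = Σ Eᵢ gᵢe^(−Eᵢ/kT) / Z = (0·1.00000 + 83.2·0.295774 + 102·0.673816) / 1.96959 = 47.39 meV.

47.39 meV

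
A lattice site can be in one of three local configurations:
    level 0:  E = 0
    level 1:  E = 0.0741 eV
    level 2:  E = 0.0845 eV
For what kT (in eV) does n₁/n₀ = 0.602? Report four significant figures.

0.1460 eV

n₁/n₀ = exp[−(E₁−E₀)/kT] = 0.602.
⇒ (E₁−E₀)/kT = ln(1/0.602) = ln(1.66113) = 0.507498.
kT = 0.0741 eV / 0.507498 = 0.1460 eV.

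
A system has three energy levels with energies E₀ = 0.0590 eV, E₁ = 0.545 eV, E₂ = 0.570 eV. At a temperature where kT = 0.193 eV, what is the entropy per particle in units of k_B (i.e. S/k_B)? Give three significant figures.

0.480

Eᵢ/kT = 0.30570, 2.8238, 2.9534.
Z = Σ e^(−Eᵢ/kT) = e^(−0.30570) + e^(−2.8238) + e^(−2.9534) = 0.73661 + 0.059380 + 0.052162 = 0.84815.
⟨E⟩ = Σ EᵢPᵢ = 0.12445 eV.
S/k_B = ln Z + ⟨E⟩/kT = ln(0.84815) + 0.12445/0.193 = -0.16470 + 0.64482 = 0.480.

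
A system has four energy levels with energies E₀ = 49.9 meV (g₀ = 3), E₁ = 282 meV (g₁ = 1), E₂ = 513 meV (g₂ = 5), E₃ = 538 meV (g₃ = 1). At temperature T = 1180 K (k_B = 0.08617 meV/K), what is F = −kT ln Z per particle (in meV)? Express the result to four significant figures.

k_BT = 0.08617 × 1180 K = 101.681 meV.
Eᵢ/kT = 0.490750, 2.77338, 5.04519, 5.29106.
Z = Σ gᵢe^(−Eᵢ/kT) = 3·e^(−0.490750) + 1·e^(−2.77338) + 5·e^(−5.04519) + 1·e^(−5.29106) = 1.83650 + 0.0624506 + 0.0322012 + 0.00503642 = 1.93619.
F = −kT ln Z = −101.681 × ln(1.93619) = −101.681 × 0.660722 = -67.18 meV.

-67.18 meV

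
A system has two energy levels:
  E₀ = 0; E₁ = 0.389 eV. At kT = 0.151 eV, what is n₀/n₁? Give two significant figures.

n₀/n₁ = exp[−(E₀−E₁)/kT] = exp(−(-0.389 eV)/(0.151 eV)) = exp(2.576) = 13.

13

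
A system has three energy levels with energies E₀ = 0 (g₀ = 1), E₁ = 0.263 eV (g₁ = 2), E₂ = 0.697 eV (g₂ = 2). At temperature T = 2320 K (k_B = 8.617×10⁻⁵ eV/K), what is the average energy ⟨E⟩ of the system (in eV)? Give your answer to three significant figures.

0.115 eV

k_BT = 8.617×10⁻⁵ × 2320 K = 0.19991 eV.
Eᵢ/kT = 0, 1.3156, 3.4866.
Z = Σ gᵢe^(−Eᵢ/kT) = 1·e^(−0) + 2·e^(−1.3156) + 2·e^(−3.4866) = 1.0000 + 0.53663 + 0.061210 = 1.5978.
⟨E⟩ = Σ Eᵢ gᵢe^(−Eᵢ/kT) / Z = (0·1.0000 + 0.263·0.53663 + 0.697·0.061210) / 1.5978 = 0.115 eV.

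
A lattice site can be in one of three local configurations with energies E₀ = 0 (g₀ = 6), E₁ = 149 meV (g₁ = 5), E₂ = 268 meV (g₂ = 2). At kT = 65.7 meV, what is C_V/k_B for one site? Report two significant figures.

0.45

Eᵢ/kT = 0, 2.268, 4.079.
Z = Σ gᵢe^(−Eᵢ/kT) = 6·e^(−0) + 5·e^(−2.268) + 2·e^(−4.079) = 6.000 + 0.5176 + 0.03385 = 6.551.
⟨E⟩ = 13.16 meV, ⟨E²⟩ = 2125 meV².
C_V/k_B = (⟨E²⟩ − ⟨E⟩²)/(kT)² = (2125 − 173.2)/4316 = 0.45.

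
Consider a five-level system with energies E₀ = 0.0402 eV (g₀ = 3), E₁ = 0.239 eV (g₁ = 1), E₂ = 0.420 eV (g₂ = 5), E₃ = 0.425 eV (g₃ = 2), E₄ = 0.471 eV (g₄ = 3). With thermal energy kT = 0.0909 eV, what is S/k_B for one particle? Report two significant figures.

Eᵢ/kT = 0.4422, 2.629, 4.620, 4.675, 5.182.
Z = Σ gᵢe^(−Eᵢ/kT) = 3·e^(−0.4422) + 1·e^(−2.629) + 5·e^(−4.620) + 2·e^(−4.675) + 3·e^(−5.182) = 1.928 + 0.07215 + 0.04926 + 0.01865 + 0.01685 = 2.085.
⟨E⟩ = Σ EᵢPᵢ = 0.06297 eV.
S/k_B = ln Z + ⟨E⟩/kT = ln(2.085) + 0.06297/0.0909 = 0.7348 + 0.6927 = 1.4.

1.4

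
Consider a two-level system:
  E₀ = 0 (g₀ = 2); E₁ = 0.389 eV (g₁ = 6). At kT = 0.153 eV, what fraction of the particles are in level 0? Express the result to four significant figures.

Eᵢ/kT = 0, 2.54248.
Z = Σ gᵢe^(−Eᵢ/kT) = 2·e^(−0) + 6·e^(−2.54248) = 2.00000 + 0.472026 = 2.47203.
P₀ = g₀ e^(−E₀/kT) / Z = 2.00000/2.47203 = 0.8091.

0.8091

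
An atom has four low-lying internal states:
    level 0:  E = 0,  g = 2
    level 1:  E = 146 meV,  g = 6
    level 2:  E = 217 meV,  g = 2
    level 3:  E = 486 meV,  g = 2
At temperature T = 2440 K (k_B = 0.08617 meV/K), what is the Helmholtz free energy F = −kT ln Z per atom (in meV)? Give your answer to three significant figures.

k_BT = 0.08617 × 2440 K = 210.25 meV.
Eᵢ/kT = 0, 0.69441, 1.0321, 2.3115.
Z = Σ gᵢe^(−Eᵢ/kT) = 2·e^(−0) + 6·e^(−0.69441) + 2·e^(−1.0321) + 2·e^(−2.3115) = 2.0000 + 2.9962 + 0.71252 + 0.19822 = 5.9069.
F = −kT ln Z = −210.25 × ln(5.9069) = −210.25 × 1.7761 = -373 meV.

-373 meV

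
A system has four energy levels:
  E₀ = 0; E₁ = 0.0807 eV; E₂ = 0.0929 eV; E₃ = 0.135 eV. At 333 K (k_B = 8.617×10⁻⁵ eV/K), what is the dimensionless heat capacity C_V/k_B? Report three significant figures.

0.887

k_BT = 8.617×10⁻⁵ × 333 K = 0.028695 eV.
Eᵢ/kT = 0, 2.8123, 3.2375, 4.7047.
Z = Σ e^(−Eᵢ/kT) = e^(−0) + e^(−2.8123) + e^(−3.2375) + e^(−4.7047) = 1.0000 + 0.060067 + 0.039262 + 0.0090526 = 1.1084.
⟨E⟩ = 0.0087666 eV, ⟨E²⟩ = 0.00080749 eV².
C_V/k_B = (⟨E²⟩ − ⟨E⟩²)/(kT)² = (0.00080749 − 0.000076853)/0.00082340 = 0.887.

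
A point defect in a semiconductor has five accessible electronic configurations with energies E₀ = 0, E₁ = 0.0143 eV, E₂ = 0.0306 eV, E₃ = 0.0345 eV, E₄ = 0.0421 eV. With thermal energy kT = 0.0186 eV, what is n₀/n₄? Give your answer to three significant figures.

n₀/n₄ = exp[−(E₀−E₄)/kT] = exp(−(-0.0421 eV)/(0.0186 eV)) = exp(2.2634) = 9.62.

9.62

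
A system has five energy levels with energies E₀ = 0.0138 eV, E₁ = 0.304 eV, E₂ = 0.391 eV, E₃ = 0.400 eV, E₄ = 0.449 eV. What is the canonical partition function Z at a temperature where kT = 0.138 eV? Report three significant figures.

Z = 1.17

Eᵢ/kT = 0.10000, 2.2029, 2.8333, 2.8986, 3.2536.
Z = Σ e^(−Eᵢ/kT) = e^(−0.10000) + e^(−2.2029) + e^(−2.8333) + e^(−2.8986) + e^(−3.2536) = 0.90484 + 0.11048 + 0.058818 + 0.055100 + 0.038635 = 1.1679.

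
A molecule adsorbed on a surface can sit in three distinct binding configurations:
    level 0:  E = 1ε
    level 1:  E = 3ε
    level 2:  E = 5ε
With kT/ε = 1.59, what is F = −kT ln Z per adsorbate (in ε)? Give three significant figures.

Eᵢ/kT = 0.62893, 1.8868, 3.1447.
Z = Σ e^(−Eᵢ/kT) = e^(−0.62893) + e^(−1.8868) + e^(−3.1447) = 0.53316 + 0.15156 + 0.043080 = 0.72780.
F = −kT ln Z = −1.59 × ln(0.72780) = −1.59 × -0.31773 = 0.505 ε.

0.505 ε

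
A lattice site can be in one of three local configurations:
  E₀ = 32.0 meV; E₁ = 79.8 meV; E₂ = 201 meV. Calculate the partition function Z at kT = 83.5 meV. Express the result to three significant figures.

Eᵢ/kT = 0.38323, 0.95569, 2.4072.
Z = Σ e^(−Eᵢ/kT) = e^(−0.38323) + e^(−0.95569) + e^(−2.4072) = 0.68166 + 0.38455 + 0.090067 = 1.1563.

Z = 1.16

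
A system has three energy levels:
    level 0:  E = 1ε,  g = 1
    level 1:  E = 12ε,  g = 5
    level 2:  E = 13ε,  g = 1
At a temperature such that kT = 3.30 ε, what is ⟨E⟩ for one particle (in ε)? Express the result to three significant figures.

2.89 ε

Eᵢ/kT = 0.30303, 3.6364, 3.9394.
Z = Σ gᵢe^(−Eᵢ/kT) = 1·e^(−0.30303) + 5·e^(−3.6364) + 1·e^(−3.9394) = 0.73858 + 0.13174 + 0.019460 = 0.88978.
⟨E⟩ = Σ Eᵢ gᵢe^(−Eᵢ/kT) / Z = (1·0.73858 + 12·0.13174 + 13·0.019460) / 0.88978 = 2.89 ε.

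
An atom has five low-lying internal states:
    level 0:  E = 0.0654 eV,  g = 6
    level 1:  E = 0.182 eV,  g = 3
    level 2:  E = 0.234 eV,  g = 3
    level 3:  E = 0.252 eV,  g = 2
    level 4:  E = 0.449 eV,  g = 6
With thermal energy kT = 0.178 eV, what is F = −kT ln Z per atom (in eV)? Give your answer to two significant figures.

Eᵢ/kT = 0.3674, 1.022, 1.315, 1.416, 2.522.
Z = Σ gᵢe^(−Eᵢ/kT) = 6·e^(−0.3674) + 3·e^(−1.022) + 3·e^(−1.315) + 2·e^(−1.416) + 6·e^(−2.522) = 4.155 + 1.080 + 0.8054 + 0.4854 + 0.4818 = 7.008.
F = −kT ln Z = −0.178 × ln(7.008) = −0.178 × 1.947 = -0.35 eV.

-0.35 eV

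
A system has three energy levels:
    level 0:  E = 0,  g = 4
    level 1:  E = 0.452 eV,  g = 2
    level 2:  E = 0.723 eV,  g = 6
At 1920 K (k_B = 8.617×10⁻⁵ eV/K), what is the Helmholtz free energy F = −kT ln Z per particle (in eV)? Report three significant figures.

k_BT = 8.617×10⁻⁵ × 1920 K = 0.16545 eV.
Eᵢ/kT = 0, 2.7319, 4.3699.
Z = Σ gᵢe^(−Eᵢ/kT) = 4·e^(−0) + 2·e^(−2.7319) + 6·e^(−4.3699) = 4.0000 + 0.13019 + 0.075915 = 4.2061.
F = −kT ln Z = −0.16545 × ln(4.2061) = −0.16545 × 1.4365 = -0.238 eV.

-0.238 eV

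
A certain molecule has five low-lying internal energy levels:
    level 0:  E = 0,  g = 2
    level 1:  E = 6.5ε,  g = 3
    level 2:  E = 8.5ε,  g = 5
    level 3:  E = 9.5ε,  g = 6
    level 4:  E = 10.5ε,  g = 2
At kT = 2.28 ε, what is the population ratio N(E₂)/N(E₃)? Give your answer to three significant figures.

n₂/n₃ = (g₂/g₃) exp[−(E₂−E₃)/kT] = (5/6) × exp(−(-1.0ε)/(2.28ε)) = (5/6) × exp(0.43860) = 1.29.

1.29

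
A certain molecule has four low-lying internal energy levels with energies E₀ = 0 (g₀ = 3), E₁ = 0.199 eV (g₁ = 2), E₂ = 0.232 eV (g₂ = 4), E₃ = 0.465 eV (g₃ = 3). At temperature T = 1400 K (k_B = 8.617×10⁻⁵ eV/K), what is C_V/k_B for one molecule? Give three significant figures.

k_BT = 8.617×10⁻⁵ × 1400 K = 0.12064 eV.
Eᵢ/kT = 0, 1.6495, 1.9231, 3.8544.
Z = Σ gᵢe^(−Eᵢ/kT) = 3·e^(−0) + 2·e^(−1.6495) + 4·e^(−1.9231) + 3·e^(−3.8544) = 3.0000 + 0.38429 + 0.58461 + 0.063559 = 4.0325.
⟨E⟩ = 0.059928 eV, ⟨E²⟩ = 0.014985 eV².
C_V/k_B = (⟨E²⟩ − ⟨E⟩²)/(kT)² = (0.014985 − 0.0035914)/0.014554 = 0.783.

0.783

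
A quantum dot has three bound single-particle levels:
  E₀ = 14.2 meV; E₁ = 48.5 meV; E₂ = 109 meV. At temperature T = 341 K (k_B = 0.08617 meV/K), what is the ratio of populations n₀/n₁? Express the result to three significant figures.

k_BT = 0.08617 × 341 K = 29.384 meV.
n₀/n₁ = exp[−(E₀−E₁)/kT] = exp(−(-34.3 meV)/(29.384 meV)) = exp(1.1673) = 3.21.

3.21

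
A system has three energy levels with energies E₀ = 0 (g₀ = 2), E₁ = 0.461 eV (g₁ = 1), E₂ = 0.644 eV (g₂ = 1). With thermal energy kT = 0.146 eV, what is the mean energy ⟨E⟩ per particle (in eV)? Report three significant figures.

Eᵢ/kT = 0, 3.1575, 4.4110.
Z = Σ gᵢe^(−Eᵢ/kT) = 2·e^(−0) + 1·e^(−3.1575) + 1·e^(−4.4110) = 2.0000 + 0.042532 + 0.012143 = 2.0547.
⟨E⟩ = Σ Eᵢ gᵢe^(−Eᵢ/kT) / Z = (0·2.0000 + 0.461·0.042532 + 0.644·0.012143) / 2.0547 = 0.0133 eV.

0.0133 eV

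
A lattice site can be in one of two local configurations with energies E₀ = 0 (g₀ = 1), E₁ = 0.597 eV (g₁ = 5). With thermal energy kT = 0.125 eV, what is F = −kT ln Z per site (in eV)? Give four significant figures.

Eᵢ/kT = 0, 4.77600.
Z = Σ gᵢe^(−Eᵢ/kT) = 1·e^(−0) + 5·e^(−4.77600) = 1.00000 + 0.0421483 = 1.04215.
F = −kT ln Z = −0.125 × ln(1.04215) = −0.125 × 0.0412859 = -0.005161 eV.

-0.005161 eV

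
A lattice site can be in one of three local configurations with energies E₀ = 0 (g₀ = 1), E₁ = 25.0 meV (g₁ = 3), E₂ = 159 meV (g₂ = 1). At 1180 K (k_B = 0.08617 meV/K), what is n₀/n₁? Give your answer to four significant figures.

0.4262

k_BT = 0.08617 × 1180 K = 101.681 meV.
n₀/n₁ = (g₀/g₁) exp[−(E₀−E₁)/kT] = (1/3) × exp(−(-25.0 meV)/(101.681 meV)) = (1/3) × exp(0.245867) = 0.4262.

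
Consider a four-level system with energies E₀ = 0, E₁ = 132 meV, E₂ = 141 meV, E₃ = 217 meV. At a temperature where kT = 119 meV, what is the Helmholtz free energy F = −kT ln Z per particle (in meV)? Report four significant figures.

-69.75 meV

Eᵢ/kT = 0, 1.10924, 1.18487, 1.82353.
Z = Σ e^(−Eᵢ/kT) = e^(−0) + e^(−1.10924) + e^(−1.18487) + e^(−1.82353) = 1.00000 + 0.329810 + 0.305786 + 0.161455 = 1.79705.
F = −kT ln Z = −119 × ln(1.79705) = −119 × 0.586146 = -69.75 meV.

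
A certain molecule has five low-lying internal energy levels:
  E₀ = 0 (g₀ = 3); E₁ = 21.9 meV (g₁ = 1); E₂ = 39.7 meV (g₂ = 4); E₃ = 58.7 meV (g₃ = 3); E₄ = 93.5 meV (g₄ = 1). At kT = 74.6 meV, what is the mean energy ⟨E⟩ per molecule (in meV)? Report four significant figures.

Eᵢ/kT = 0, 0.293566, 0.532172, 0.786863, 1.25335.
Z = Σ gᵢe^(−Eᵢ/kT) = 3·e^(−0) + 1·e^(−0.293566) + 4·e^(−0.532172) + 3·e^(−0.786863) + 1·e^(−1.25335) = 3.00000 + 0.745600 + 2.34931 + 1.36581 + 0.285547 = 7.74627.
⟨E⟩ = Σ Eᵢ gᵢe^(−Eᵢ/kT) / Z = (0·3.00000 + 21.9·0.745600 + 39.7·2.34931 + 58.7·1.36581 + 93.5·0.285547) / 7.74627 = 27.94 meV.

27.94 meV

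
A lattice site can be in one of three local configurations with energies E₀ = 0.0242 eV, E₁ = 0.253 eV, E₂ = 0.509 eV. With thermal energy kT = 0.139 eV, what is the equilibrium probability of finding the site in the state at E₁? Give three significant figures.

Eᵢ/kT = 0.17410, 1.8201, 3.6619.
Z = Σ e^(−Eᵢ/kT) = e^(−0.17410) + e^(−1.8201) + e^(−3.6619) = 0.84021 + 0.16201 + 0.025684 = 1.0279.
P₁ = e^(−E₁/kT) / Z = 0.16201/1.0279 = 0.158.

0.158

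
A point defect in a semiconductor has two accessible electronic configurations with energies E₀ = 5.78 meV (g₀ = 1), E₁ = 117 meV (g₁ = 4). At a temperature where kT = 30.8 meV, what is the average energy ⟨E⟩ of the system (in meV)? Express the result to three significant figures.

Eᵢ/kT = 0.18766, 3.7987.
Z = Σ gᵢe^(−Eᵢ/kT) = 1·e^(−0.18766) + 4·e^(−3.7987) = 0.82890 + 0.089599 = 0.91850.
⟨E⟩ = Σ Eᵢ gᵢe^(−Eᵢ/kT) / Z = (5.78·0.82890 + 117·0.089599) / 0.91850 = 16.6 meV.

16.6 meV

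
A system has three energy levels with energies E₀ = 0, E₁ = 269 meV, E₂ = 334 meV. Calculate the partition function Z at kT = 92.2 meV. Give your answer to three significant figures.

Z = 1.08

Eᵢ/kT = 0, 2.9176, 3.6226.
Z = Σ e^(−Eᵢ/kT) = e^(−0) + e^(−2.9176) + e^(−3.6226) = 1.0000 + 0.054063 + 0.026713 = 1.0808.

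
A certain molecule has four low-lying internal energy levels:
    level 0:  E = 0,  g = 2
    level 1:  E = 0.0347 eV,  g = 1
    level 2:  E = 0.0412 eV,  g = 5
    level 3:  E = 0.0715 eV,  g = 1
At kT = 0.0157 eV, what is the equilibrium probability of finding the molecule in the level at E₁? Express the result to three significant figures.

Eᵢ/kT = 0, 2.2102, 2.6242, 4.5541.
Z = Σ gᵢe^(−Eᵢ/kT) = 2·e^(−0) + 1·e^(−2.2102) + 5·e^(−2.6242) + 1·e^(−4.5541) = 2.0000 + 0.10968 + 0.36249 + 0.010524 = 2.4827.
P₁ = g₁ e^(−E₁/kT) / Z = 0.10968/2.4827 = 0.0442.

0.0442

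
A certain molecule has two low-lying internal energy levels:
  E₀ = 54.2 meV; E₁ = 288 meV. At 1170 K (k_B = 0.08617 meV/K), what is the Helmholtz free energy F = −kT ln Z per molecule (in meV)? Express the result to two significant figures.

45 meV

k_BT = 0.08617 × 1170 K = 100.8 meV.
Eᵢ/kT = 0.5377, 2.857.
Z = Σ e^(−Eᵢ/kT) = e^(−0.5377) + e^(−2.857) = 0.5841 + 0.05744 = 0.6415.
F = −kT ln Z = −100.8 × ln(0.6415) = −100.8 × -0.4439 = 45 meV.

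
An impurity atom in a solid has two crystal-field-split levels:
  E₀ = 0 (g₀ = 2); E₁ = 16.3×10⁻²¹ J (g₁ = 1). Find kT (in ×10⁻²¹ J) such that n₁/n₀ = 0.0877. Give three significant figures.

n₁/n₀ = (g₁/g₀) exp[−(E₁−E₀)/kT] = 0.0877.
⇒ (E₁−E₀)/kT = ln((1/2)/0.0877) = ln(5.7013) = 1.7407.
kT = 16.3 ×10⁻²¹ J / 1.7407 = 9.36 ×10⁻²¹ J.

9.36 ×10⁻²¹ J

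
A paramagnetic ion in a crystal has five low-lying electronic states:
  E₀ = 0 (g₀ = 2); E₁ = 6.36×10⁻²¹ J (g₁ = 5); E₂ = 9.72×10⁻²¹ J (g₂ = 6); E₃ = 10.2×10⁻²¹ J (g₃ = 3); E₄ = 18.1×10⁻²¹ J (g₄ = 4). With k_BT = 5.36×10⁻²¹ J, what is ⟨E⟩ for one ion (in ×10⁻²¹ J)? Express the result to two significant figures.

Eᵢ/kT = 0, 1.187, 1.813, 1.903, 3.377.
Z = Σ gᵢe^(−Eᵢ/kT) = 2·e^(−0) + 5·e^(−1.187) + 6·e^(−1.813) + 3·e^(−1.903) + 4·e^(−3.377) = 2.000 + 1.526 + 0.9790 + 0.4474 + 0.1366 = 5.089.
⟨E⟩ = Σ Eᵢ gᵢe^(−Eᵢ/kT) / Z = (0·2.000 + 6.36·1.526 + 9.72·0.9790 + 10.2·0.4474 + 18.1·0.1366) / 5.089 = 5.2 ×10⁻²¹ J.

5.2 ×10⁻²¹ J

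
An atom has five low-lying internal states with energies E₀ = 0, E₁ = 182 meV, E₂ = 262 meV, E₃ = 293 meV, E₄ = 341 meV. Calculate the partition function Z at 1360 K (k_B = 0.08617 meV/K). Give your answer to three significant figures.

k_BT = 0.08617 × 1360 K = 117.19 meV.
Eᵢ/kT = 0, 1.5530, 2.2357, 2.5002, 2.9098.
Z = Σ e^(−Eᵢ/kT) = e^(−0) + e^(−1.5530) + e^(−2.2357) + e^(−2.5002) + e^(−2.9098) = 1.0000 + 0.21161 + 0.10692 + 0.082069 + 0.054487 = 1.4551.

Z = 1.46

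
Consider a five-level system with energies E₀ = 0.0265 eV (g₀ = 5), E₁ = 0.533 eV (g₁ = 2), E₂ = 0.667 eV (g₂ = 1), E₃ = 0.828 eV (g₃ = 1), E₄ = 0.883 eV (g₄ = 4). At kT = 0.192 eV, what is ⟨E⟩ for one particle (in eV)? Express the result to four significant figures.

Eᵢ/kT = 0.138021, 2.77604, 3.47396, 4.31250, 4.59896.
Z = Σ gᵢe^(−Eᵢ/kT) = 5·e^(−0.138021) + 2·e^(−2.77604) + 1·e^(−3.47396) + 1·e^(−4.31250) + 4·e^(−4.59896) = 4.35540 + 0.124569 + 0.0309941 + 0.0134000 + 0.0402492 = 4.56461.
⟨E⟩ = Σ Eᵢ gᵢe^(−Eᵢ/kT) / Z = (0.0265·4.35540 + 0.533·0.124569 + 0.667·0.0309941 + 0.828·0.0134000 + 0.883·0.0402492) / 4.56461 = 0.05458 eV.

0.05458 eV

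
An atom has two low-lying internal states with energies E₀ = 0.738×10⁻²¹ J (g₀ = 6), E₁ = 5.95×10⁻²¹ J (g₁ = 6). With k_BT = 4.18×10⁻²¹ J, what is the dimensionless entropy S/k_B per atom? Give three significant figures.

2.32

Eᵢ/kT = 0.17656, 1.4234.
Z = Σ gᵢe^(−Eᵢ/kT) = 6·e^(−0.17656) + 6·e^(−1.4234) = 5.0289 + 1.4454 = 6.4743.
⟨E⟩ = Σ EᵢPᵢ = 1.9016 ×10⁻²¹ J.
S/k_B = ln Z + ⟨E⟩/kT = ln(6.4743) + 1.9016/4.18 = 1.8678 + 0.45493 = 2.32.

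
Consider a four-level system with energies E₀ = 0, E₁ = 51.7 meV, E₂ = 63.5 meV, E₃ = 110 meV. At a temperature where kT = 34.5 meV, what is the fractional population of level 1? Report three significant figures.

0.157

Eᵢ/kT = 0, 1.4986, 1.8406, 3.1884.
Z = Σ e^(−Eᵢ/kT) = e^(−0) + e^(−1.4986) + e^(−1.8406) + e^(−3.1884) = 1.0000 + 0.22344 + 0.15872 + 0.041238 = 1.4234.
P₁ = e^(−E₁/kT) / Z = 0.22344/1.4234 = 0.157.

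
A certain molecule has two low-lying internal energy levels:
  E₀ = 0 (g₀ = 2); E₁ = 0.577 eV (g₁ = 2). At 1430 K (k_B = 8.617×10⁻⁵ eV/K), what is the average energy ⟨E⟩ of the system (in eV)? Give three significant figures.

0.00529 eV

k_BT = 8.617×10⁻⁵ × 1430 K = 0.12322 eV.
Eᵢ/kT = 0, 4.6827.
Z = Σ gᵢe^(−Eᵢ/kT) = 2·e^(−0) + 2·e^(−4.6827) = 2.0000 + 0.018508 = 2.0185.
⟨E⟩ = Σ Eᵢ gᵢe^(−Eᵢ/kT) / Z = (0·2.0000 + 0.577·0.018508) / 2.0185 = 0.00529 eV.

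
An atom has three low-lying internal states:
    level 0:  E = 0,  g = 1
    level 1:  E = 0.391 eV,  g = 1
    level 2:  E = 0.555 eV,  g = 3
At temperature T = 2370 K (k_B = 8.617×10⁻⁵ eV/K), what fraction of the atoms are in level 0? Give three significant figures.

k_BT = 8.617×10⁻⁵ × 2370 K = 0.20422 eV.
Eᵢ/kT = 0, 1.9146, 2.7177.
Z = Σ gᵢe^(−Eᵢ/kT) = 1·e^(−0) + 1·e^(−1.9146) + 3·e^(−2.7177) = 1.0000 + 0.14740 + 0.19808 = 1.3455.
P₀ = g₀ e^(−E₀/kT) / Z = 1.0000/1.3455 = 0.743.

0.743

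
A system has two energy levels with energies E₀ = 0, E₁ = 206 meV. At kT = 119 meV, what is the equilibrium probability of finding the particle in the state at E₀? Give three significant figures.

Eᵢ/kT = 0, 1.7311.
Z = Σ e^(−Eᵢ/kT) = e^(−0) + e^(−1.7311) = 1.0000 + 0.17709 = 1.1771.
P₀ = e^(−E₀/kT) / Z = 1.0000/1.1771 = 0.850.

0.850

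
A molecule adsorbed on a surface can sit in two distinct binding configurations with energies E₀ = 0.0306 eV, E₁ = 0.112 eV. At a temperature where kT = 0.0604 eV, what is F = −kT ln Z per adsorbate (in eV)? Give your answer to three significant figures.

Eᵢ/kT = 0.50662, 1.8543.
Z = Σ e^(−Eᵢ/kT) = e^(−0.50662) + e^(−1.8543) = 0.60253 + 0.15656 = 0.75909.
F = −kT ln Z = −0.0604 × ln(0.75909) = −0.0604 × -0.27563 = 0.0166 eV.

0.0166 eV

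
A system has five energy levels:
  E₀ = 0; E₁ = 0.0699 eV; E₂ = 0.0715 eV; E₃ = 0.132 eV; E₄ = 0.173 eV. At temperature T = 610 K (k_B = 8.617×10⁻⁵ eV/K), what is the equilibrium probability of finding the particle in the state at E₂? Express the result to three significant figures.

0.157

k_BT = 8.617×10⁻⁵ × 610 K = 0.052564 eV.
Eᵢ/kT = 0, 1.3298, 1.3602, 2.5112, 3.2912.
Z = Σ e^(−Eᵢ/kT) = e^(−0) + e^(−1.3298) + e^(−1.3602) + e^(−2.5112) + e^(−3.2912) = 1.0000 + 0.26453 + 0.25661 + 0.081171 + 0.037209 = 1.6395.
P₂ = e^(−E₂/kT) / Z = 0.25661/1.6395 = 0.157.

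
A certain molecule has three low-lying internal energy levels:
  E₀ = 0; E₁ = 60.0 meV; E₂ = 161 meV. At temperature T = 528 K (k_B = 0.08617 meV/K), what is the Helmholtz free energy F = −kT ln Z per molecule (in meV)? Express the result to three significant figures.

k_BT = 0.08617 × 528 K = 45.498 meV.
Eᵢ/kT = 0, 1.3187, 3.5386.
Z = Σ e^(−Eᵢ/kT) = e^(−0) + e^(−1.3187) + e^(−3.5386) = 1.0000 + 0.26748 + 0.029054 = 1.2965.
F = −kT ln Z = −45.498 × ln(1.2965) = −45.498 × 0.25967 = -11.8 meV.

-11.8 meV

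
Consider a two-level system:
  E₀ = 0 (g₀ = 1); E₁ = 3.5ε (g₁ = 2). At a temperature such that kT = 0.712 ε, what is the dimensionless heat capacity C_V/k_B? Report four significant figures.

Eᵢ/kT = 0, 4.91573.
Z = Σ gᵢe^(−Eᵢ/kT) = 1·e^(−0) + 2·e^(−4.91573) = 1.00000 + 0.0146607 = 1.01466.
⟨E⟩ = 0.0505711 ε, ⟨E²⟩ = 0.176999 ε².
C_V/k_B = (⟨E²⟩ − ⟨E⟩²)/(kT)² = (0.176999 − 0.00255744)/0.506944 = 0.3441.

0.3441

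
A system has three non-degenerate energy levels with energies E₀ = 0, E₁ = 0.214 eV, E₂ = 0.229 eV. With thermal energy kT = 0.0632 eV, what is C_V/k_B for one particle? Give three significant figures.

0.657

Eᵢ/kT = 0, 3.3861, 3.6234.
Z = Σ e^(−Eᵢ/kT) = e^(−0) + e^(−3.3861) + e^(−3.6234) = 1.0000 + 0.033840 + 0.026692 = 1.0605.
⟨E⟩ = 0.012592 eV, ⟨E²⟩ = 0.0027812 eV².
C_V/k_B = (⟨E²⟩ − ⟨E⟩²)/(kT)² = (0.0027812 − 0.00015856)/0.0039942 = 0.657.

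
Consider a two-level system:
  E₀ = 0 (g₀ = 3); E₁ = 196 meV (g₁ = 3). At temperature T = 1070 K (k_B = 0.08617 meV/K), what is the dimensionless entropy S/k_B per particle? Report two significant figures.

k_BT = 0.08617 × 1070 K = 92.20 meV.
Eᵢ/kT = 0, 2.126.
Z = Σ gᵢe^(−Eᵢ/kT) = 3·e^(−0) + 3·e^(−2.126) = 3.000 + 0.3579 = 3.358.
⟨E⟩ = Σ EᵢPᵢ = 20.89 meV.
S/k_B = ln Z + ⟨E⟩/kT = ln(3.358) + 20.89/92.20 = 1.211 + 0.2266 = 1.4.

1.4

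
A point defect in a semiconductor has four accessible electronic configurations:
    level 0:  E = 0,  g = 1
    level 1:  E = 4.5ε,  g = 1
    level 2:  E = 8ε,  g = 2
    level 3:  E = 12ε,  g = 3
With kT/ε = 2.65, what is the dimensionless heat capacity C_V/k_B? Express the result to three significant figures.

Eᵢ/kT = 0, 1.6981, 3.0189, 4.5283.
Z = Σ gᵢe^(−Eᵢ/kT) = 1·e^(−0) + 1·e^(−1.6981) + 2·e^(−3.0189) + 3·e^(−4.5283) = 1.0000 + 0.18303 + 0.097710 + 0.032397 = 1.3131.
⟨E⟩ = 1.5186 ε, ⟨E²⟩ = 11.138 ε².
C_V/k_B = (⟨E²⟩ − ⟨E⟩²)/(kT)² = (11.138 − 2.3061)/7.0225 = 1.26.

1.26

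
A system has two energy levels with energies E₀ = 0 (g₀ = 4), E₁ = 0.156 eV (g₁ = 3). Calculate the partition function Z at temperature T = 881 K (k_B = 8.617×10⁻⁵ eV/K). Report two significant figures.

Z = 4.4

k_BT = 8.617×10⁻⁵ × 881 K = 0.07592 eV.
Eᵢ/kT = 0, 2.055.
Z = Σ gᵢe^(−Eᵢ/kT) = 4·e^(−0) + 3·e^(−2.055) = 4.000 + 0.3843 = 4.384.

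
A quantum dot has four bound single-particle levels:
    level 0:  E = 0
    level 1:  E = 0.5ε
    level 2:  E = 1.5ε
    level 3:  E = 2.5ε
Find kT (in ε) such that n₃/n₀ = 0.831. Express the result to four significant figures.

n₃/n₀ = exp[−(E₃−E₀)/kT] = 0.831.
⇒ (E₃−E₀)/kT = ln(1/0.831) = ln(1.20337) = 0.185126.
kT = 2.5ε / 0.185126 = 13.50 ε.

13.50 ε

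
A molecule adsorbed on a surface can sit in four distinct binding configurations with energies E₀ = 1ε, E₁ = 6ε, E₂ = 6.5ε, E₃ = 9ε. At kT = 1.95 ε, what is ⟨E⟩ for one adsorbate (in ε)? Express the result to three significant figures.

Eᵢ/kT = 0.51282, 3.0769, 3.3333, 4.6154.
Z = Σ e^(−Eᵢ/kT) = e^(−0.51282) + e^(−3.0769) + e^(−3.3333) + e^(−4.6154) = 0.59880 + 0.046102 + 0.035675 + 0.0098982 = 0.69048.
⟨E⟩ = Σ Eᵢ e^(−Eᵢ/kT) / Z = (1·0.59880 + 6·0.046102 + 6.5·0.035675 + 9·0.0098982) / 0.69048 = 1.73 ε.

1.73 ε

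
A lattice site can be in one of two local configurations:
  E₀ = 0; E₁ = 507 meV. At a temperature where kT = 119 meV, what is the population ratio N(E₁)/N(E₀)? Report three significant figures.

n₁/n₀ = exp[−(E₁−E₀)/kT] = exp(−(507 meV)/(119 meV)) = exp(-4.2605) = 0.0141.

0.0141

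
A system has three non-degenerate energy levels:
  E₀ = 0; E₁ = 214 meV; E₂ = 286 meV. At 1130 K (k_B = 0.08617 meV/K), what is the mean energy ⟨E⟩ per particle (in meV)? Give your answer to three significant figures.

33.4 meV

k_BT = 0.08617 × 1130 K = 97.372 meV.
Eᵢ/kT = 0, 2.1978, 2.9372.
Z = Σ e^(−Eᵢ/kT) = e^(−0) + e^(−2.1978) + e^(−2.9372) = 1.0000 + 0.11105 + 0.053014 = 1.1641.
⟨E⟩ = Σ Eᵢ e^(−Eᵢ/kT) / Z = (0·1.0000 + 214·0.11105 + 286·0.053014) / 1.1641 = 33.4 meV.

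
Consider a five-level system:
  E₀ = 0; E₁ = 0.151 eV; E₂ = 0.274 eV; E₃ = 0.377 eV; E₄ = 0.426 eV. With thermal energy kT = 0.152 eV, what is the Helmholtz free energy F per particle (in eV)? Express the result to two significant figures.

-0.079 eV

Eᵢ/kT = 0, 0.9934, 1.803, 2.480, 2.803.
Z = Σ e^(−Eᵢ/kT) = e^(−0) + e^(−0.9934) + e^(−1.803) + e^(−2.480) + e^(−2.803) = 1.000 + 0.3703 + 0.1648 + 0.08374 + 0.06063 = 1.679.
F = −kT ln Z = −0.152 × ln(1.679) = −0.152 × 0.5182 = -0.079 eV.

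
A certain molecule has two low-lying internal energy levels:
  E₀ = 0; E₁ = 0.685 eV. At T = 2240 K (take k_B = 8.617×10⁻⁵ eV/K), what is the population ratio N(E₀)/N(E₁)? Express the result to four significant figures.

34.77

k_BT = 8.617×10⁻⁵ × 2240 K = 0.193021 eV.
n₀/n₁ = exp[−(E₀−E₁)/kT] = exp(−(-0.685 eV)/(0.193021 eV)) = exp(3.54884) = 34.77.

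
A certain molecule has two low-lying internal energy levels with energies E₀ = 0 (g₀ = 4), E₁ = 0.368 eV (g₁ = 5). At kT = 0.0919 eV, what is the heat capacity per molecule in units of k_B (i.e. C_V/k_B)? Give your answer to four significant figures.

0.3494

Eᵢ/kT = 0, 4.00435.
Z = Σ gᵢe^(−Eᵢ/kT) = 4·e^(−0) + 5·e^(−4.00435) = 4.00000 + 0.0911807 = 4.09118.
⟨E⟩ = 0.00820167 eV, ⟨E²⟩ = 0.00301821 eV².
C_V/k_B = (⟨E²⟩ − ⟨E⟩²)/(kT)² = (0.00301821 − 0.0000672674)/0.00844561 = 0.3494.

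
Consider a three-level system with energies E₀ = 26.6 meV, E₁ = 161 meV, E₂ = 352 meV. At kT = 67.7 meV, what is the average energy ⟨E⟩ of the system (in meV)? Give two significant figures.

45 meV

Eᵢ/kT = 0.3929, 2.378, 5.199.
Z = Σ e^(−Eᵢ/kT) = e^(−0.3929) + e^(−2.378) + e^(−5.199) = 0.6751 + 0.09274 + 0.005522 = 0.7734.
⟨E⟩ = Σ Eᵢ e^(−Eᵢ/kT) / Z = (26.6·0.6751 + 161·0.09274 + 352·0.005522) / 0.7734 = 45 meV.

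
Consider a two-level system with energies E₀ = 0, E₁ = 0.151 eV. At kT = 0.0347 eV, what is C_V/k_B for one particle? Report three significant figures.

0.238

Eᵢ/kT = 0, 4.3516.
Z = Σ e^(−Eᵢ/kT) = e^(−0) + e^(−4.3516) = 1.0000 + 0.012886 = 1.0129.
⟨E⟩ = 0.0019210 eV, ⟨E²⟩ = 0.00029007 eV².
C_V/k_B = (⟨E²⟩ − ⟨E⟩²)/(kT)² = (0.00029007 − 0.0000036902)/0.0012041 = 0.238.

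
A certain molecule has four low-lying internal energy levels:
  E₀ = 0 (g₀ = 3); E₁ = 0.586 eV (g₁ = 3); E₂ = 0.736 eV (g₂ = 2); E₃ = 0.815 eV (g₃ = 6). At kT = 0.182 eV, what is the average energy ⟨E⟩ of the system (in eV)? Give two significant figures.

0.047 eV

Eᵢ/kT = 0, 3.220, 4.044, 4.478.
Z = Σ gᵢe^(−Eᵢ/kT) = 3·e^(−0) + 3·e^(−3.220) + 2·e^(−4.044) + 6·e^(−4.478) = 3.000 + 0.1199 + 0.03505 + 0.06814 = 3.223.
⟨E⟩ = Σ Eᵢ gᵢe^(−Eᵢ/kT) / Z = (0·3.000 + 0.586·0.1199 + 0.736·0.03505 + 0.815·0.06814) / 3.223 = 0.047 eV.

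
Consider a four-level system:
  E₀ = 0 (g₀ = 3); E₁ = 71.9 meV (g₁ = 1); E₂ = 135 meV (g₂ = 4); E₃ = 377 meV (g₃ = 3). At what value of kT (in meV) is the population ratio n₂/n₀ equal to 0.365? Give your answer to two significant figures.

n₂/n₀ = (g₂/g₀) exp[−(E₂−E₀)/kT] = 0.365.
⇒ (E₂−E₀)/kT = ln((4/3)/0.365) = ln(3.653) = 1.296.
kT = 135 meV / 1.296 = 100 meV.

100 meV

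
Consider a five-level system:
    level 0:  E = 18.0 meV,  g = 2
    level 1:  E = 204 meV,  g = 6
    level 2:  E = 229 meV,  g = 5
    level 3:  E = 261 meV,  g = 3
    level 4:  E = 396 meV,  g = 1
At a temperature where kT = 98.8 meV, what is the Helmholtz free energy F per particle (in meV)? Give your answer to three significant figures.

Eᵢ/kT = 0.18219, 2.0648, 2.3178, 2.6417, 4.0081.
Z = Σ gᵢe^(−Eᵢ/kT) = 2·e^(−0.18219) + 6·e^(−2.0648) + 5·e^(−2.3178) + 3·e^(−2.6417) + 1·e^(−4.0081) = 1.6669 + 0.76106 + 0.49245 + 0.21372 + 0.018168 = 3.1523.
F = −kT ln Z = −98.8 × ln(3.1523) = −98.8 × 1.1481 = -113 meV.

-113 meV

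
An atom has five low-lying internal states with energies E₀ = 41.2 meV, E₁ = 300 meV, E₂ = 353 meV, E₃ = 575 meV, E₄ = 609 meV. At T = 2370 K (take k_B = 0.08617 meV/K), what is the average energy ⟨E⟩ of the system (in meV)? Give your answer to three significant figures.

173 meV

k_BT = 0.08617 × 2370 K = 204.22 meV.
Eᵢ/kT = 0.20174, 1.4690, 1.7285, 2.8156, 2.9821.
Z = Σ e^(−Eᵢ/kT) = e^(−0.20174) + e^(−1.4690) + e^(−1.7285) + e^(−2.8156) + e^(−2.9821) = 0.81731 + 0.23016 + 0.17755 + 0.059869 + 0.050686 = 1.3356.
⟨E⟩ = Σ Eᵢ e^(−Eᵢ/kT) / Z = (41.2·0.81731 + 300·0.23016 + 353·0.17755 + 575·0.059869 + 609·0.050686) / 1.3356 = 173 meV.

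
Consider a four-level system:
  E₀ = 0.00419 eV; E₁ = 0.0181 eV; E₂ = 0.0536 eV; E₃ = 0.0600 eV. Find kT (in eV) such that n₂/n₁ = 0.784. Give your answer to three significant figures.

0.146 eV

n₂/n₁ = exp[−(E₂−E₁)/kT] = 0.784.
⇒ (E₂−E₁)/kT = ln(1/0.784) = ln(1.2755) = 0.24334.
kT = 0.0355 eV / 0.24334 = 0.146 eV.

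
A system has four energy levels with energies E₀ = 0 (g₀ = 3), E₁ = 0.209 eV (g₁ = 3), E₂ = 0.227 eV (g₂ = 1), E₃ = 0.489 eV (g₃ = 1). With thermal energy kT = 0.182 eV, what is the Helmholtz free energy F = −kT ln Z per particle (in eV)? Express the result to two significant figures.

Eᵢ/kT = 0, 1.148, 1.247, 2.687.
Z = Σ gᵢe^(−Eᵢ/kT) = 3·e^(−0) + 3·e^(−1.148) + 1·e^(−1.247) + 1·e^(−2.687) = 3.000 + 0.9518 + 0.2874 + 0.06808 = 4.307.
F = −kT ln Z = −0.182 × ln(4.307) = −0.182 × 1.460 = -0.27 eV.

-0.27 eV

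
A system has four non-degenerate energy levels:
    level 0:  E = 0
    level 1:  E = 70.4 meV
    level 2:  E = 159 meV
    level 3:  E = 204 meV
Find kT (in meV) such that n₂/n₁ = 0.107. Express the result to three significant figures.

39.6 meV

n₂/n₁ = exp[−(E₂−E₁)/kT] = 0.107.
⇒ (E₂−E₁)/kT = ln(1/0.107) = ln(9.3458) = 2.2349.
kT = 88.6 meV / 2.2349 = 39.6 meV.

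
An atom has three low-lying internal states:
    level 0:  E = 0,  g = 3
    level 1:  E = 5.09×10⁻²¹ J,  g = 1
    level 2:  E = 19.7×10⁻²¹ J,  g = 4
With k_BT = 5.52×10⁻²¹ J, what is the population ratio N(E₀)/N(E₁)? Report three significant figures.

7.54

n₀/n₁ = (g₀/g₁) exp[−(E₀−E₁)/kT] = (3/1) × exp(−(-5.09 ×10⁻²¹ J)/(5.52 ×10⁻²¹ J)) = (3/1) × exp(0.92210) = 7.54.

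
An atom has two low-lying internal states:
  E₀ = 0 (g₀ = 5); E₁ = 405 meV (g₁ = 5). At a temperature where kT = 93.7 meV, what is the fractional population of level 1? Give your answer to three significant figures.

0.0131

Eᵢ/kT = 0, 4.3223.
Z = Σ gᵢe^(−Eᵢ/kT) = 5·e^(−0) + 5·e^(−4.3223) = 5.0000 + 0.066347 = 5.0663.
P₁ = g₁ e^(−E₁/kT) / Z = 0.066347/5.0663 = 0.0131.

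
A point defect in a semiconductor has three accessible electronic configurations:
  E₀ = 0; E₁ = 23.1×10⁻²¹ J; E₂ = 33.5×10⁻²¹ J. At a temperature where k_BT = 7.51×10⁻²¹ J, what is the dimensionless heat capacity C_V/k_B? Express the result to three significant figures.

0.597

Eᵢ/kT = 0, 3.0759, 4.4607.
Z = Σ e^(−Eᵢ/kT) = e^(−0) + e^(−3.0759) + e^(−4.4607) = 1.0000 + 0.046148 + 0.011554 = 1.0577.
⟨E⟩ = 1.3738, ⟨E²⟩ = 35.541.
C_V/k_B = (⟨E²⟩ − ⟨E⟩²)/(kT)² = (35.541 − 1.8873)/56.400 = 0.597.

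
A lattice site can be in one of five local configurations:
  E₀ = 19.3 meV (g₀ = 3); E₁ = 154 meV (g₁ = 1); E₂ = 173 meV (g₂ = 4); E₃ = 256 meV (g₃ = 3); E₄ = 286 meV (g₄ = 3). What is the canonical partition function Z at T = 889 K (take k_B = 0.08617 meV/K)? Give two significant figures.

Z = 3.1

k_BT = 0.08617 × 889 K = 76.61 meV.
Eᵢ/kT = 0.2519, 2.010, 2.258, 3.342, 3.733.
Z = Σ gᵢe^(−Eᵢ/kT) = 3·e^(−0.2519) + 1·e^(−2.010) + 4·e^(−2.258) + 3·e^(−3.342) + 3·e^(−3.733) = 2.332 + 0.1340 + 0.4182 + 0.1061 + 0.07176 = 3.062.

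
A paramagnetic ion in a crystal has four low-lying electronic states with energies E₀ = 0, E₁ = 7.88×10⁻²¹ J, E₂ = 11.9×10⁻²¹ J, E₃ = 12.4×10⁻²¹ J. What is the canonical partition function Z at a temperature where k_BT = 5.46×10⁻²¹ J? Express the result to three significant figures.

Eᵢ/kT = 0, 1.4432, 2.1795, 2.2711.
Z = Σ e^(−Eᵢ/kT) = e^(−0) + e^(−1.4432) + e^(−2.1795) + e^(−2.2711) = 1.0000 + 0.23617 + 0.11310 + 0.10320 = 1.4525.

Z = 1.45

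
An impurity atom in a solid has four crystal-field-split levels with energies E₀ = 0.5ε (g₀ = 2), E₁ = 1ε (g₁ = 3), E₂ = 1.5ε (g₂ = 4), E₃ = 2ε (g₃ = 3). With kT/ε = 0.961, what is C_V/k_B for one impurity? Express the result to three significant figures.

Eᵢ/kT = 0.52029, 1.0406, 1.5609, 2.0812.
Z = Σ gᵢe^(−Eᵢ/kT) = 2·e^(−0.52029) + 3·e^(−1.0406) + 4·e^(−1.5609) + 3·e^(−2.0812) = 1.1887 + 1.0597 + 0.83979 + 0.37434 = 3.4625.
⟨E⟩ = 1.0577 ε, ⟨E²⟩ = 1.3700 ε².
C_V/k_B = (⟨E²⟩ − ⟨E⟩²)/(kT)² = (1.3700 − 1.1187)/0.92352 = 0.272.

0.272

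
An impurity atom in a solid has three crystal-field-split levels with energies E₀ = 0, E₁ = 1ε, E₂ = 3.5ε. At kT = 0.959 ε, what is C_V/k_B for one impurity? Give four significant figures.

Eᵢ/kT = 0, 1.04275, 3.64964.
Z = Σ e^(−Eᵢ/kT) = e^(−0) + e^(−1.04275) + e^(−3.64964) = 1.00000 + 0.352484 + 0.0260005 = 1.37848.
⟨E⟩ = 0.321721 ε, ⟨E²⟩ = 0.486761 ε².
C_V/k_B = (⟨E²⟩ − ⟨E⟩²)/(kT)² = (0.486761 − 0.103504)/0.919681 = 0.4167.

0.4167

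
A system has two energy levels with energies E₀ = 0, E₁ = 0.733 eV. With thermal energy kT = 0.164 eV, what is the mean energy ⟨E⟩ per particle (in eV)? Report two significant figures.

Eᵢ/kT = 0, 4.470.
Z = Σ e^(−Eᵢ/kT) = e^(−0) + e^(−4.470) = 1.000 + 0.01145 = 1.011.
⟨E⟩ = Σ Eᵢ e^(−Eᵢ/kT) / Z = (0·1.000 + 0.733·0.01145) / 1.011 = 0.0083 eV.

0.0083 eV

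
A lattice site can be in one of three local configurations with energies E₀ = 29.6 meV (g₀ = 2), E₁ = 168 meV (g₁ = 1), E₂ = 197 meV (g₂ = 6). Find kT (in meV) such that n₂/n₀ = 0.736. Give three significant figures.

n₂/n₀ = (g₂/g₀) exp[−(E₂−E₀)/kT] = 0.736.
⇒ (E₂−E₀)/kT = ln((6/2)/0.736) = ln(4.0761) = 1.4051.
kT = 167.4 meV / 1.4051 = 119 meV.

119 meV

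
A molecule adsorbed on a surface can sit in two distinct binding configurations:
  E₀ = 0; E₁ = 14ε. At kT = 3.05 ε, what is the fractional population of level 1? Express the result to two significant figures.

Eᵢ/kT = 0, 4.590.
Z = Σ e^(−Eᵢ/kT) = e^(−0) + e^(−4.590) = 1.000 + 0.01015 = 1.010.
P₁ = e^(−E₁/kT) / Z = 0.01015/1.010 = 0.010.

0.010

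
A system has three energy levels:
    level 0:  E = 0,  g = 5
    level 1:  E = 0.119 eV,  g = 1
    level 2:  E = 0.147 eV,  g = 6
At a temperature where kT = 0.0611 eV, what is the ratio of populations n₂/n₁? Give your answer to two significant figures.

3.8

n₂/n₁ = (g₂/g₁) exp[−(E₂−E₁)/kT] = (6/1) × exp(−(0.028 eV)/(0.0611 eV)) = (6/1) × exp(-0.4583) = 3.8.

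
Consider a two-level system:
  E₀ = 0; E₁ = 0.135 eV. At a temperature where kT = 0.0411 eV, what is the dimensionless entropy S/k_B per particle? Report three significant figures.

0.155

Eᵢ/kT = 0, 3.2847.
Z = Σ e^(−Eᵢ/kT) = e^(−0) + e^(−3.2847) = 1.0000 + 0.037452 = 1.0375.
⟨E⟩ = Σ EᵢPᵢ = 0.0048733 eV.
S/k_B = ln Z + ⟨E⟩/kT = ln(1.0375) + 0.0048733/0.0411 = 0.036814 + 0.11857 = 0.155.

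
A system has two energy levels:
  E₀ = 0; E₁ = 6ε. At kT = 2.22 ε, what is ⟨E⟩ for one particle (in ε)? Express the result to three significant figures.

Eᵢ/kT = 0, 2.7027.
Z = Σ e^(−Eᵢ/kT) = e^(−0) + e^(−2.7027) = 1.0000 + 0.067024 = 1.0670.
⟨E⟩ = Σ Eᵢ e^(−Eᵢ/kT) / Z = (0·1.0000 + 6·0.067024) / 1.0670 = 0.377 ε.

0.377 ε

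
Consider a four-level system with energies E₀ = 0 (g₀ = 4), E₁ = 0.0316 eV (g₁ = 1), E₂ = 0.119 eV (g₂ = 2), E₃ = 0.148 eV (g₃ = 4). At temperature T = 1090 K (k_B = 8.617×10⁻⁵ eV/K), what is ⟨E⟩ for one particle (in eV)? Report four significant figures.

0.03474 eV

k_BT = 8.617×10⁻⁵ × 1090 K = 0.0939253 eV.
Eᵢ/kT = 0, 0.336438, 1.26696, 1.57572.
Z = Σ gᵢe^(−Eᵢ/kT) = 4·e^(−0) + 1·e^(−0.336438) + 2·e^(−1.26696) + 4·e^(−1.57572) = 4.00000 + 0.714310 + 0.563373 + 0.827434 = 6.10512.
⟨E⟩ = Σ Eᵢ gᵢe^(−Eᵢ/kT) / Z = (0·4.00000 + 0.0316·0.714310 + 0.119·0.563373 + 0.148·0.827434) / 6.10512 = 0.03474 eV.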